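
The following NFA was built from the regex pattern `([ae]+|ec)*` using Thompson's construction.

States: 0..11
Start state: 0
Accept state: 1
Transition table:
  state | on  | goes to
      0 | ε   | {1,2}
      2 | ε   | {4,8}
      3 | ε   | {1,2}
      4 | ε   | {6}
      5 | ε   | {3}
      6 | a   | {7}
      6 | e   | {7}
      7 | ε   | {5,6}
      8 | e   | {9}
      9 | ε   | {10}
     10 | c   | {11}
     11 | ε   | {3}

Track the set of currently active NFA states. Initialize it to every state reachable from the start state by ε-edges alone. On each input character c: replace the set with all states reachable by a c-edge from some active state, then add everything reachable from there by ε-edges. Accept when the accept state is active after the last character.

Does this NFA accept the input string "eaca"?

start: ε-closure({0}) = {0,1,2,4,6,8}
'e' @ 1: {1,2,3,4,5,6,7,8,9,10}  [accepting]
'a' @ 2: {1,2,3,4,5,6,7,8}  [accepting]
'c' @ 3: {}  — dead — no transitions
rest 'a' ignored (set empty)
end set {} — state 1 not in

Answer: REJECT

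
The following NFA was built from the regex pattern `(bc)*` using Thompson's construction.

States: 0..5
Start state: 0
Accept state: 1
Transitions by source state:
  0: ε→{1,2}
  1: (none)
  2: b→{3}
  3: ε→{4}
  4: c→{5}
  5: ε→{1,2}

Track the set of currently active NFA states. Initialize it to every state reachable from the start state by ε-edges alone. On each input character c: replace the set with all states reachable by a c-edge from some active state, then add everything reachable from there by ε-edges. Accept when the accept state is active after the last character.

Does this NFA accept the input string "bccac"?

start: ε-closure({0}) = {0,1,2}
'b' @ 1: {3,4}
'c' @ 2: {1,2,5}  [accepting]
'c' @ 3: {}  — dead — no transitions
rest 'ac' ignored (set empty)
final: {}; accept 1 not in set

Answer: REJECT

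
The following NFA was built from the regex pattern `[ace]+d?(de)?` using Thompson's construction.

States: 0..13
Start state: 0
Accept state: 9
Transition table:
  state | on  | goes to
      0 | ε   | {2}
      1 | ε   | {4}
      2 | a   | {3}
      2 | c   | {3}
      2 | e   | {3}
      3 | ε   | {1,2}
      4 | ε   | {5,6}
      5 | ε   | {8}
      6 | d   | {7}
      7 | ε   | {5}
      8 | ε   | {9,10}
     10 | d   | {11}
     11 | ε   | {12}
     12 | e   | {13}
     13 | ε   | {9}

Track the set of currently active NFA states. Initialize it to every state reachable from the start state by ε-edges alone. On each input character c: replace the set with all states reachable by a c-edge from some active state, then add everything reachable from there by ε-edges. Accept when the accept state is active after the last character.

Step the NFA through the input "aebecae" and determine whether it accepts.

Answer: REJECT

Derivation:
S₀ = ε-closure({0}) = {0,2}
'a' @ 1: {1,2,3,4,5,6,8,9,10}  ✓accept
'e' @ 2: {1,2,3,4,5,6,8,9,10}  ✓accept
'b' @ 3: {}  — state set empty
rest 'ecae' ignored (set empty)
after full input: {}  (accept=9 not in)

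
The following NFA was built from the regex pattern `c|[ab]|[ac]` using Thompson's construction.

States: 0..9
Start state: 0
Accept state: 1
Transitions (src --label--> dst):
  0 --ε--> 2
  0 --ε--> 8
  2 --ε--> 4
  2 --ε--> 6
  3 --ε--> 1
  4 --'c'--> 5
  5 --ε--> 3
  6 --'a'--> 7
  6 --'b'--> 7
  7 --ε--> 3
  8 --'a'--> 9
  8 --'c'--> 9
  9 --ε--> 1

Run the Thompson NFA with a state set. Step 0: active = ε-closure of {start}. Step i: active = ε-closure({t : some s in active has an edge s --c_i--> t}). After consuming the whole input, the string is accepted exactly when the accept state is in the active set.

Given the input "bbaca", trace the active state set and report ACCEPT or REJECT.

Answer: REJECT

Steps:
start: ε-closure({0}) = {0,2,4,6,8}
'b' @ 1: {1,3,7}  (accept∈set)
'b' @ 2: {}  — dead — no transitions
rest 'aca' ignored (set empty)
final: {}; accept 1 not in set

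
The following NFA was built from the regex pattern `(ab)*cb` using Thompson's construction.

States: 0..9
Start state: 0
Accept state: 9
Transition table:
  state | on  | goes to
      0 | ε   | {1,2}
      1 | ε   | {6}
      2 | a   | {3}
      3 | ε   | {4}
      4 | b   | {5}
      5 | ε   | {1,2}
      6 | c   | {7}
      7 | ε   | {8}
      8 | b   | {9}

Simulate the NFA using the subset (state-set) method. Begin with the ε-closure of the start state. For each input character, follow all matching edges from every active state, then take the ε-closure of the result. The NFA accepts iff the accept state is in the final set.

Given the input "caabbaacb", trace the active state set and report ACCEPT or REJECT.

initial (ε-close {0}): {0,1,2,6}
'c' @ 1: {7,8}
'a' @ 2: {}  — state set empty
rest 'abbaacb' ignored (set empty)
after full input: {}  (accept=9 not in)

Answer: REJECT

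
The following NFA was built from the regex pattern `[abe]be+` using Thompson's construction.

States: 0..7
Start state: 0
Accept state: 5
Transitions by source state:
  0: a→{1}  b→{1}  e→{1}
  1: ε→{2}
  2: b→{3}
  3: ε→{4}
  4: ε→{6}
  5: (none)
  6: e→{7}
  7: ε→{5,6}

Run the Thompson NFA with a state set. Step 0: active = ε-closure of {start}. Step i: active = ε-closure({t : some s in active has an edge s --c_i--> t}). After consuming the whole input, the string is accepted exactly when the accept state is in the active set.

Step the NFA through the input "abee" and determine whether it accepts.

start: ε-closure({0}) = {0}
'a' @ 1: {1,2}
'b' @ 2: {3,4,6}
'e' @ 3: {5,6,7}  ✓accept
'e' @ 4: {5,6,7}  ✓accept
final: {5,6,7}; accept 5 in set

Answer: ACCEPT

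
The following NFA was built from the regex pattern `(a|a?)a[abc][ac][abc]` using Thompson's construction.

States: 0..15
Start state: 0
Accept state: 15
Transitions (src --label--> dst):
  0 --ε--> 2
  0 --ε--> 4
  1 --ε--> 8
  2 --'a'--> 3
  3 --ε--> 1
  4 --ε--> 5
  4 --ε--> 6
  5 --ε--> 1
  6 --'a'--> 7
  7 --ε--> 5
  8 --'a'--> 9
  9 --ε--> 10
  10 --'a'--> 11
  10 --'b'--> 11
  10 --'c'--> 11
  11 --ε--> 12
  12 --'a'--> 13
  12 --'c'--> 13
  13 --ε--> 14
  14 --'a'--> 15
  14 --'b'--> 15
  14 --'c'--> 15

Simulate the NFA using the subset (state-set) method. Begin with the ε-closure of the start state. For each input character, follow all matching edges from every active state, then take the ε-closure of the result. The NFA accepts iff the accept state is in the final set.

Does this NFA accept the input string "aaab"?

Answer: ACCEPT

Steps:
start: ε-closure({0}) = {0,1,2,4,5,6,8}
'a' @ 1: {1,3,5,7,8,9,10}
'a' @ 2: {9,10,11,12}
'a' @ 3: {11,12,13,14}
'b' @ 4: {15}  (accept∈set)
after full input: {15}  (accept=15 in)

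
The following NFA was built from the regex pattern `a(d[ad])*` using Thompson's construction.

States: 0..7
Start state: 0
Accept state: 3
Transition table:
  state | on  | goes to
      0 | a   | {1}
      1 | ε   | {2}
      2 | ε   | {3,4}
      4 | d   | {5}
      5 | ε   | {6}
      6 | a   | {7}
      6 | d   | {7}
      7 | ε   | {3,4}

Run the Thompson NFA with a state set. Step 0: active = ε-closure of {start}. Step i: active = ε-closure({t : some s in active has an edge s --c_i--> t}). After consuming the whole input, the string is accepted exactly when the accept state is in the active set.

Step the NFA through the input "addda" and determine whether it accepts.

Answer: ACCEPT

Steps:
start: ε-closure({0}) = {0}
'a' @ 1: {1,2,3,4}  [accepting]
'd' @ 2: {5,6}
'd' @ 3: {3,4,7}  [accepting]
'd' @ 4: {5,6}
'a' @ 5: {3,4,7}  [accepting]
after full input: {3,4,7}  (accept=3 in)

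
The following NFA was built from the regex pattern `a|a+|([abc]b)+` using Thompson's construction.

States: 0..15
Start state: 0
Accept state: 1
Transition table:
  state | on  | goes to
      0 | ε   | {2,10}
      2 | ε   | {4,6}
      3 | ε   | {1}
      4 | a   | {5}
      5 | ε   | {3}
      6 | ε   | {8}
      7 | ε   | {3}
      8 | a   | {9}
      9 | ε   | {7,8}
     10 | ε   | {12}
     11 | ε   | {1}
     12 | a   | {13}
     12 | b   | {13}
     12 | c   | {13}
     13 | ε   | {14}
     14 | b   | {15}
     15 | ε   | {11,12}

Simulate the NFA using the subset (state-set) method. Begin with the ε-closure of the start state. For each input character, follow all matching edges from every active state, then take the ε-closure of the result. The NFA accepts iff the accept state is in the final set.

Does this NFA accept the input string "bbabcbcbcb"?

Answer: ACCEPT

Trace:
start: ε-closure({0}) = {0,2,4,6,8,10,12}
'b' @ 1: {13,14}
'b' @ 2: {1,11,12,15}  [accepting]
'a' @ 3: {13,14}
'b' @ 4: {1,11,12,15}  [accepting]
'c' @ 5: {13,14}
'b' @ 6: {1,11,12,15}  [accepting]
'c' @ 7: {13,14}
'b' @ 8: {1,11,12,15}  [accepting]
'c' @ 9: {13,14}
'b' @ 10: {1,11,12,15}  [accepting]
end set {1,11,12,15} — state 1 in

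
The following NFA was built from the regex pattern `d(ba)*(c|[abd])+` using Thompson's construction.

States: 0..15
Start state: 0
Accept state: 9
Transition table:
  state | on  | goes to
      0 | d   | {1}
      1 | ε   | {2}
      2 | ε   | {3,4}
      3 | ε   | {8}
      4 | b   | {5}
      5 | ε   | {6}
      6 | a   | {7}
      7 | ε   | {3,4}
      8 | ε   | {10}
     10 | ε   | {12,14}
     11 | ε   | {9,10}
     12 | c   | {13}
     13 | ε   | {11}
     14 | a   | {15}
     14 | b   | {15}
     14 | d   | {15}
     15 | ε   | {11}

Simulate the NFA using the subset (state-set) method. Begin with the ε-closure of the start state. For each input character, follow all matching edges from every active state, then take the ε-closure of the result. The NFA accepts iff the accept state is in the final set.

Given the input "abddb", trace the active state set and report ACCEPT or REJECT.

S₀ = ε-closure({0}) = {0}
'a' @ 1: {}  — no active states
rest 'bddb' ignored (set empty)
end set {} — state 9 not in

Answer: REJECT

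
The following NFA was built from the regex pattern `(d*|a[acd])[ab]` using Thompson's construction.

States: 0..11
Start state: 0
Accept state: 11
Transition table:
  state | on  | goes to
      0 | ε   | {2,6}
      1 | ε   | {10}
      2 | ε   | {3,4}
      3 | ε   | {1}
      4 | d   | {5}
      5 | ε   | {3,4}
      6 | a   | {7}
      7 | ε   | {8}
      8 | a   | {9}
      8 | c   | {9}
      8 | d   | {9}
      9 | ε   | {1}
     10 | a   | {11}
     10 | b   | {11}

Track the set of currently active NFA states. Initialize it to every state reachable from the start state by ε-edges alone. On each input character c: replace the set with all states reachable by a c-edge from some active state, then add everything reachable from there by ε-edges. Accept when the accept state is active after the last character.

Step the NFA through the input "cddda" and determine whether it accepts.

initial (ε-close {0}): {0,1,2,3,4,6,10}
'c' @ 1: {}  — state set empty
rest 'ddda' ignored (set empty)
final: {}; accept 11 not in set

Answer: REJECT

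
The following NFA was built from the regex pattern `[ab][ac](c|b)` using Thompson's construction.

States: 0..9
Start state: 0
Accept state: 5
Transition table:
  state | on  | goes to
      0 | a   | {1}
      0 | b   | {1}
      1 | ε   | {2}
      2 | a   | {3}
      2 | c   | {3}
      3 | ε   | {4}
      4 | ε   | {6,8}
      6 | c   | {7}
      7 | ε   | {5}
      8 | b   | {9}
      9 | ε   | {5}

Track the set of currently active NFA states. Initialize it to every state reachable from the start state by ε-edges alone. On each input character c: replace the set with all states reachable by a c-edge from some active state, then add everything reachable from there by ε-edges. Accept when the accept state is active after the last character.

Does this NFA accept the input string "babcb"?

start: ε-closure({0}) = {0}
'b' @ 1: {1,2}
'a' @ 2: {3,4,6,8}
'b' @ 3: {5,9}  ✓accept
'c' @ 4: {}  — no active states
rest 'b' ignored (set empty)
end set {} — state 5 not in

Answer: REJECT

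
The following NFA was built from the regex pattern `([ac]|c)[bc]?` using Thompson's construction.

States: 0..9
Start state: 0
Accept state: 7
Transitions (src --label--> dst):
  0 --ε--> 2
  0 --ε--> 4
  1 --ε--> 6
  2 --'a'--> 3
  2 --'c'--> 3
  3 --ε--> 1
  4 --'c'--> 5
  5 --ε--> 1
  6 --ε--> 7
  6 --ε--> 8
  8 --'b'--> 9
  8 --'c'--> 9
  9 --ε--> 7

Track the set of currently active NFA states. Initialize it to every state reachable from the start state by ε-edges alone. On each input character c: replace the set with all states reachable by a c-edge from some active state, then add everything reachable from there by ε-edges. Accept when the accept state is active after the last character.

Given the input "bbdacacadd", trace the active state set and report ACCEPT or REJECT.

start: ε-closure({0}) = {0,2,4}
'b' @ 1: {}  — state set empty
rest 'bdacacadd' ignored (set empty)
end set {} — state 7 not in

Answer: REJECT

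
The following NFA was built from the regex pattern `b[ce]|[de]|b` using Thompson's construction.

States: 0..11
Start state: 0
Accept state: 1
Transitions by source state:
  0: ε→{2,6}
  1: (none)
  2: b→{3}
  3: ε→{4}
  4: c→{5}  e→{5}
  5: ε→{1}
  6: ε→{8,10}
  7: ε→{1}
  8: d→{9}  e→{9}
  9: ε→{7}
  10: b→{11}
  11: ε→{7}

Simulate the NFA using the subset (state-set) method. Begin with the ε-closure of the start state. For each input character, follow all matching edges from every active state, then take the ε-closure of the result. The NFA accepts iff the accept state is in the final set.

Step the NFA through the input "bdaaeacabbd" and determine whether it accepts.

Answer: REJECT

Trace:
initial (ε-close {0}): {0,2,6,8,10}
'b' @ 1: {1,3,4,7,11}  [accepting]
'd' @ 2: {}  — state set empty
rest 'aaeacabbd' ignored (set empty)
after full input: {}  (accept=1 not in)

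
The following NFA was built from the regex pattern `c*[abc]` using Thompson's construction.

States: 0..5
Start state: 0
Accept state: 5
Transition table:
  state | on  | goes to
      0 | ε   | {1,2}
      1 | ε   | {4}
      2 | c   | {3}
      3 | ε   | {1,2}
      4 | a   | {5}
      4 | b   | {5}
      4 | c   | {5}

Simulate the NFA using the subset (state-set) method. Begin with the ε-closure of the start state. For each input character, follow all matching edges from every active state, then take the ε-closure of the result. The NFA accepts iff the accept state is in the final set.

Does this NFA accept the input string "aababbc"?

Answer: REJECT

Trace:
initial (ε-close {0}): {0,1,2,4}
'a' @ 1: {5}  [accepting]
'a' @ 2: {}  — no active states
rest 'babbc' ignored (set empty)
after full input: {}  (accept=5 not in)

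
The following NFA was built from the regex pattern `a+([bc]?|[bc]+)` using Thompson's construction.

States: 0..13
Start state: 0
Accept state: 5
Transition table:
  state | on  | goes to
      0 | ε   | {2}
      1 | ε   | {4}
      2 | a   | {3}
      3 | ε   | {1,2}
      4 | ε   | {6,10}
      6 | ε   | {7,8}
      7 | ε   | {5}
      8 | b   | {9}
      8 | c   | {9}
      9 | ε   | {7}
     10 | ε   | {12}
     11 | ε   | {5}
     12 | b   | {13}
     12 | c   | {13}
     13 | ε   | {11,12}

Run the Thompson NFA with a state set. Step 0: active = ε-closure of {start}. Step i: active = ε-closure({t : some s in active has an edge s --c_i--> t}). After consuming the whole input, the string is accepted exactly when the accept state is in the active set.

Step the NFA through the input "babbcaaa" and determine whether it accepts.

Answer: REJECT

Trace:
initial (ε-close {0}): {0,2}
'b' @ 1: {}  — dead — no transitions
rest 'abbcaaa' ignored (set empty)
after full input: {}  (accept=5 not in)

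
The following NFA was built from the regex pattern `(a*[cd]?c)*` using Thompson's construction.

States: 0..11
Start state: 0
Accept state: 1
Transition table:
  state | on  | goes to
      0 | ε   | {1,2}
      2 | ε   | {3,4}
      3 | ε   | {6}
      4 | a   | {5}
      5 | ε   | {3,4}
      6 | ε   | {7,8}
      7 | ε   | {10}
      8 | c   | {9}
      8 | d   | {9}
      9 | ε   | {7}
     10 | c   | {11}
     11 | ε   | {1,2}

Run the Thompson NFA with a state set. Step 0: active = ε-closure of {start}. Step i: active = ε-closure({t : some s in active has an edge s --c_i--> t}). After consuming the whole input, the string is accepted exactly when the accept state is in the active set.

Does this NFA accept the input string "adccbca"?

S₀ = ε-closure({0}) = {0,1,2,3,4,6,7,8,10}
'a' @ 1: {3,4,5,6,7,8,10}
'd' @ 2: {7,9,10}
'c' @ 3: {1,2,3,4,6,7,8,10,11}  [accepting]
'c' @ 4: {1,2,3,4,6,7,8,9,10,11}  [accepting]
'b' @ 5: {}  — state set empty
rest 'ca' ignored (set empty)
after full input: {}  (accept=1 not in)

Answer: REJECT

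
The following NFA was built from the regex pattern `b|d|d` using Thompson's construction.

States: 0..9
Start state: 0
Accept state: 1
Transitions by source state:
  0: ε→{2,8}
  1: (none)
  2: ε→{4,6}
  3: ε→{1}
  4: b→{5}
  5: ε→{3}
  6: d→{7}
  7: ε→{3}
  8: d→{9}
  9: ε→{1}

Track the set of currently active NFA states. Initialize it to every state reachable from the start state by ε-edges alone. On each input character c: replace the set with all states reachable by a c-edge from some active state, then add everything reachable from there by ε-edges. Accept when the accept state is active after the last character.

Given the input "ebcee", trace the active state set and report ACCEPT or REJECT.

Answer: REJECT

Derivation:
start: ε-closure({0}) = {0,2,4,6,8}
'e' @ 1: {}  — state set empty
rest 'bcee' ignored (set empty)
end set {} — state 1 not in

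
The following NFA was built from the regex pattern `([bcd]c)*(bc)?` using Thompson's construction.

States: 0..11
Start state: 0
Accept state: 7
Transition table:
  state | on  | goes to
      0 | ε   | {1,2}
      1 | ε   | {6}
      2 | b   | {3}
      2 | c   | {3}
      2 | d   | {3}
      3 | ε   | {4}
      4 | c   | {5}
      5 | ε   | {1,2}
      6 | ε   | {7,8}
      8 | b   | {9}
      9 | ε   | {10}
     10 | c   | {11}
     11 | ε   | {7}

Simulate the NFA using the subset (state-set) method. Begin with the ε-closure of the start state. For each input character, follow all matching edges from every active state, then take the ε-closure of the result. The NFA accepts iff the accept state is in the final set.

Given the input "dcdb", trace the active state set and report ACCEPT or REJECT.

start: ε-closure({0}) = {0,1,2,6,7,8}
'd' @ 1: {3,4}
'c' @ 2: {1,2,5,6,7,8}  ✓accept
'd' @ 3: {3,4}
'b' @ 4: {}  — state set empty
after full input: {}  (accept=7 not in)

Answer: REJECT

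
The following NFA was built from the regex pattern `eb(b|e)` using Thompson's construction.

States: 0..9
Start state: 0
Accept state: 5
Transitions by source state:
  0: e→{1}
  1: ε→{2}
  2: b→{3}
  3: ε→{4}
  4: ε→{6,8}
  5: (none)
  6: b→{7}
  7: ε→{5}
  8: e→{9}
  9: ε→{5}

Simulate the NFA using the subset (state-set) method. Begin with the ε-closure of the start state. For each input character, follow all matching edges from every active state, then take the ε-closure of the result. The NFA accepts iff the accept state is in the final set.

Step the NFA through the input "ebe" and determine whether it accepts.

Answer: ACCEPT

Trace:
S₀ = ε-closure({0}) = {0}
'e' @ 1: {1,2}
'b' @ 2: {3,4,6,8}
'e' @ 3: {5,9}  [accepting]
final: {5,9}; accept 5 in set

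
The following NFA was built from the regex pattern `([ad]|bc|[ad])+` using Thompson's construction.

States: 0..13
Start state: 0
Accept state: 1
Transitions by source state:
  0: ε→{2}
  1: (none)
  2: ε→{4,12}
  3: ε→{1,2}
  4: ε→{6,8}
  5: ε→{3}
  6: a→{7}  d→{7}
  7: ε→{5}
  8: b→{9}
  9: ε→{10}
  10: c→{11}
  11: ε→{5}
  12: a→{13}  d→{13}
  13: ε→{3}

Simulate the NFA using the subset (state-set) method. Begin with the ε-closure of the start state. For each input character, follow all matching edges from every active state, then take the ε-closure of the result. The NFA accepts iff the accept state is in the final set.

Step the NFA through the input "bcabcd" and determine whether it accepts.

Answer: ACCEPT

Trace:
initial (ε-close {0}): {0,2,4,6,8,12}
'b' @ 1: {9,10}
'c' @ 2: {1,2,3,4,5,6,8,11,12}  ✓accept
'a' @ 3: {1,2,3,4,5,6,7,8,12,13}  ✓accept
'b' @ 4: {9,10}
'c' @ 5: {1,2,3,4,5,6,8,11,12}  ✓accept
'd' @ 6: {1,2,3,4,5,6,7,8,12,13}  ✓accept
after full input: {1,2,3,4,5,6,7,8,12,13}  (accept=1 in)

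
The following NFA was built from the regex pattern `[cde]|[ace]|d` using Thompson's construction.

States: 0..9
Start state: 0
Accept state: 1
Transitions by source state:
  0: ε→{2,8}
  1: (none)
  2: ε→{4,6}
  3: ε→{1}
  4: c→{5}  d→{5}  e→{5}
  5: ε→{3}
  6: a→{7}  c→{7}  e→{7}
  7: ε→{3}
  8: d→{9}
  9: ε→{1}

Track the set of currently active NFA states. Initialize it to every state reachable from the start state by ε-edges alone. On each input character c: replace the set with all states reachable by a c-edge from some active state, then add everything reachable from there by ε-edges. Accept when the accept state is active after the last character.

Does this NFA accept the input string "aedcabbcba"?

initial (ε-close {0}): {0,2,4,6,8}
'a' @ 1: {1,3,7}  [accepting]
'e' @ 2: {}  — no active states
rest 'dcabbcba' ignored (set empty)
final: {}; accept 1 not in set

Answer: REJECT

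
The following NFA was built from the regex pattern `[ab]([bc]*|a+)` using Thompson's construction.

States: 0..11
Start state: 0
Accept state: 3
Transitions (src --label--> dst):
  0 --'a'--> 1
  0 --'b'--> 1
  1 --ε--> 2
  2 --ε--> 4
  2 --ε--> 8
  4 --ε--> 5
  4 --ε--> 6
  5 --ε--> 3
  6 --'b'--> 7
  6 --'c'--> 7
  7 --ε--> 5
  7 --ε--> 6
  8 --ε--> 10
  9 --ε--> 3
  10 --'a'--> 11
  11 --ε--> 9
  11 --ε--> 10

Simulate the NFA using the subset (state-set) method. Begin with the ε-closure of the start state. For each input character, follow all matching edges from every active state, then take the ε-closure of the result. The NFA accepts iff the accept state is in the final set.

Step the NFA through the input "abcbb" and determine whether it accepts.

Answer: ACCEPT

Derivation:
initial (ε-close {0}): {0}
'a' @ 1: {1,2,3,4,5,6,8,10}  ✓accept
'b' @ 2: {3,5,6,7}  ✓accept
'c' @ 3: {3,5,6,7}  ✓accept
'b' @ 4: {3,5,6,7}  ✓accept
'b' @ 5: {3,5,6,7}  ✓accept
final: {3,5,6,7}; accept 3 in set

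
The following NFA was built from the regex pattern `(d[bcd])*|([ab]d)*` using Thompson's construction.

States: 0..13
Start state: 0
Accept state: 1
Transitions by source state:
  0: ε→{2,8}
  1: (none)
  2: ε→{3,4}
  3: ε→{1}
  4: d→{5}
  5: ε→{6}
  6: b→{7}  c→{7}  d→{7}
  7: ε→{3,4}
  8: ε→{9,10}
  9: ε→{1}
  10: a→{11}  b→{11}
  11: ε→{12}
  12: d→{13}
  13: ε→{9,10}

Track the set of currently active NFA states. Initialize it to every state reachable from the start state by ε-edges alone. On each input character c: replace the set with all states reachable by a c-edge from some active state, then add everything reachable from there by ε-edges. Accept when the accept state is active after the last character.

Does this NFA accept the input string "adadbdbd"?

S₀ = ε-closure({0}) = {0,1,2,3,4,8,9,10}
'a' @ 1: {11,12}
'd' @ 2: {1,9,10,13}  ✓accept
'a' @ 3: {11,12}
'd' @ 4: {1,9,10,13}  ✓accept
'b' @ 5: {11,12}
'd' @ 6: {1,9,10,13}  ✓accept
'b' @ 7: {11,12}
'd' @ 8: {1,9,10,13}  ✓accept
end set {1,9,10,13} — state 1 in

Answer: ACCEPT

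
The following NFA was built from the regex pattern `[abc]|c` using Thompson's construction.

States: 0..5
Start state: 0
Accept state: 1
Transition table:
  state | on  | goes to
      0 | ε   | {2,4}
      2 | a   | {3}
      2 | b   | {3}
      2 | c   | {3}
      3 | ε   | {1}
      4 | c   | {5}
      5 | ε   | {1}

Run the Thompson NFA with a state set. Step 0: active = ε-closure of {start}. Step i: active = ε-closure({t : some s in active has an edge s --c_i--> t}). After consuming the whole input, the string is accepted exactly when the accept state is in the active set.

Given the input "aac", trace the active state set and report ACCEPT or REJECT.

Answer: REJECT

Steps:
S₀ = ε-closure({0}) = {0,2,4}
'a' @ 1: {1,3}  [accepting]
'a' @ 2: {}  — state set empty
rest 'c' ignored (set empty)
after full input: {}  (accept=1 not in)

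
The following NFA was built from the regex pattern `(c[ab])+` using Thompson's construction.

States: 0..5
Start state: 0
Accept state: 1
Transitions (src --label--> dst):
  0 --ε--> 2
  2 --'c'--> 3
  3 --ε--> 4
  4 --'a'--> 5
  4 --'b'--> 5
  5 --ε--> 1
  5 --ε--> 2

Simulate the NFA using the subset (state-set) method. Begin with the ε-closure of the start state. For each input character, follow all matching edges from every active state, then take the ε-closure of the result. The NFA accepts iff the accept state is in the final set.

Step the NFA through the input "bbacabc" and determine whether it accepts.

Answer: REJECT

Derivation:
start: ε-closure({0}) = {0,2}
'b' @ 1: {}  — no active states
rest 'bacabc' ignored (set empty)
final: {}; accept 1 not in set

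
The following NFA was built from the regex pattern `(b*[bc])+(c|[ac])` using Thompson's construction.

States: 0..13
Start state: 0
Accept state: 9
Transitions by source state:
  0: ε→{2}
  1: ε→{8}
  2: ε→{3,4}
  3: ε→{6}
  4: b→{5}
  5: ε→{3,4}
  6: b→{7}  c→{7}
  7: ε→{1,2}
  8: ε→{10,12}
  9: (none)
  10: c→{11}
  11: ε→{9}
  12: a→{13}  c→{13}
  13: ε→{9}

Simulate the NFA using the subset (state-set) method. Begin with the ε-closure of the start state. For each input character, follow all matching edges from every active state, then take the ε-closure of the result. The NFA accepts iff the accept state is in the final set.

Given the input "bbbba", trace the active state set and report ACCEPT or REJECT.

start: ε-closure({0}) = {0,2,3,4,6}
'b' @ 1: {1,2,3,4,5,6,7,8,10,12}
'b' @ 2: {1,2,3,4,5,6,7,8,10,12}
'b' @ 3: {1,2,3,4,5,6,7,8,10,12}
'b' @ 4: {1,2,3,4,5,6,7,8,10,12}
'a' @ 5: {9,13}  ✓accept
end set {9,13} — state 9 in

Answer: ACCEPT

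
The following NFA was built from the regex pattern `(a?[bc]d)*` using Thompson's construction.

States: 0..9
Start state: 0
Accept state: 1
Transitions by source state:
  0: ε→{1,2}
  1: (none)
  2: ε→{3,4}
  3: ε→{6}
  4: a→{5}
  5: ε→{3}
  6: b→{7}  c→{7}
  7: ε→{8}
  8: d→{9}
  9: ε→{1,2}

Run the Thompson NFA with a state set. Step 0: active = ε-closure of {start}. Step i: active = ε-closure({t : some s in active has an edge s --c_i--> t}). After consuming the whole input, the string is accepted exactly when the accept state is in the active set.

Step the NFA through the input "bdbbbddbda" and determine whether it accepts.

Answer: REJECT

Derivation:
initial (ε-close {0}): {0,1,2,3,4,6}
'b' @ 1: {7,8}
'd' @ 2: {1,2,3,4,6,9}  [accepting]
'b' @ 3: {7,8}
'b' @ 4: {}  — no active states
rest 'bddbda' ignored (set empty)
end set {} — state 1 not in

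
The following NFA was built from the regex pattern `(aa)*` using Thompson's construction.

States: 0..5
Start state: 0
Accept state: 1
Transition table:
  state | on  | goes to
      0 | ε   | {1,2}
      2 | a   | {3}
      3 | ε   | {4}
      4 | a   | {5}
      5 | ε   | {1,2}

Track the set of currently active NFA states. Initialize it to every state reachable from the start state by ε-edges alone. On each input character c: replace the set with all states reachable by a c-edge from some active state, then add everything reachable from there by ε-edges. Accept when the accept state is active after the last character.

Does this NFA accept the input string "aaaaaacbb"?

S₀ = ε-closure({0}) = {0,1,2}
'a' @ 1: {3,4}
'a' @ 2: {1,2,5}  ✓accept
'a' @ 3: {3,4}
'a' @ 4: {1,2,5}  ✓accept
'a' @ 5: {3,4}
'a' @ 6: {1,2,5}  ✓accept
'c' @ 7: {}  — no active states
rest 'bb' ignored (set empty)
after full input: {}  (accept=1 not in)

Answer: REJECT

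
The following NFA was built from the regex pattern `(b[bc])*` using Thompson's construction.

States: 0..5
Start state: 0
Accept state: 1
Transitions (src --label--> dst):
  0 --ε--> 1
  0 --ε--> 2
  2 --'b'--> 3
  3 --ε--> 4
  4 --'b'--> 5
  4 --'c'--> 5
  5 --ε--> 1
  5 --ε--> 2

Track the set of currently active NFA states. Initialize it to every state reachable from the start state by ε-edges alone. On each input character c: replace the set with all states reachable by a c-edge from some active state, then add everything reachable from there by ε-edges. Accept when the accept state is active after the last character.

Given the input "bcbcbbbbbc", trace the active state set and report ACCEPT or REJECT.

start: ε-closure({0}) = {0,1,2}
'b' @ 1: {3,4}
'c' @ 2: {1,2,5}  ✓accept
'b' @ 3: {3,4}
'c' @ 4: {1,2,5}  ✓accept
'b' @ 5: {3,4}
'b' @ 6: {1,2,5}  ✓accept
'b' @ 7: {3,4}
'b' @ 8: {1,2,5}  ✓accept
'b' @ 9: {3,4}
'c' @ 10: {1,2,5}  ✓accept
after full input: {1,2,5}  (accept=1 in)

Answer: ACCEPT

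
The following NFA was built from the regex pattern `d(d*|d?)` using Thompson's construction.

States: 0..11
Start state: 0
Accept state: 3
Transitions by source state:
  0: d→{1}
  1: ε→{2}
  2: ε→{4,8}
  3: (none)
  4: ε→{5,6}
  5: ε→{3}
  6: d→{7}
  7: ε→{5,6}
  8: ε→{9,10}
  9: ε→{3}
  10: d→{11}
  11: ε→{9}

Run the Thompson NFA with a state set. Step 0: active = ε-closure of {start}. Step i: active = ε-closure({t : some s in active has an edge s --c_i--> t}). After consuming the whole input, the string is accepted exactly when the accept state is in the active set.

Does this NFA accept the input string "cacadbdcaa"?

Answer: REJECT

Trace:
S₀ = ε-closure({0}) = {0}
'c' @ 1: {}  — state set empty
rest 'acadbdcaa' ignored (set empty)
final: {}; accept 3 not in set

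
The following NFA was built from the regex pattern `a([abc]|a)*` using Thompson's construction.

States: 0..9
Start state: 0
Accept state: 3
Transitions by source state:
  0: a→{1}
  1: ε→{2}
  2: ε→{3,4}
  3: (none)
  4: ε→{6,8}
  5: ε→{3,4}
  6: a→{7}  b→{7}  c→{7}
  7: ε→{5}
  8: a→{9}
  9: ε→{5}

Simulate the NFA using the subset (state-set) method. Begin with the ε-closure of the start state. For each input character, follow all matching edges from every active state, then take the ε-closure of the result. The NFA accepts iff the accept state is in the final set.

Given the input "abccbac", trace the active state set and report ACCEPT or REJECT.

Answer: ACCEPT

Derivation:
initial (ε-close {0}): {0}
'a' @ 1: {1,2,3,4,6,8}  ✓accept
'b' @ 2: {3,4,5,6,7,8}  ✓accept
'c' @ 3: {3,4,5,6,7,8}  ✓accept
'c' @ 4: {3,4,5,6,7,8}  ✓accept
'b' @ 5: {3,4,5,6,7,8}  ✓accept
'a' @ 6: {3,4,5,6,7,8,9}  ✓accept
'c' @ 7: {3,4,5,6,7,8}  ✓accept
after full input: {3,4,5,6,7,8}  (accept=3 in)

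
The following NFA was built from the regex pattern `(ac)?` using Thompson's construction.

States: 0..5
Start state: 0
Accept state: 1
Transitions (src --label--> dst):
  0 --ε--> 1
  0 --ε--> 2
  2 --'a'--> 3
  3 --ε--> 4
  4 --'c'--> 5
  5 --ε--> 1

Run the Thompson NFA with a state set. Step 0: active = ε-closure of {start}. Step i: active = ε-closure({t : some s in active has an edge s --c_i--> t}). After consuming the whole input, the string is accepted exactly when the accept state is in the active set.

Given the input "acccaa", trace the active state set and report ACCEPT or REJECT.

initial (ε-close {0}): {0,1,2}
'a' @ 1: {3,4}
'c' @ 2: {1,5}  ✓accept
'c' @ 3: {}  — dead — no transitions
rest 'caa' ignored (set empty)
final: {}; accept 1 not in set

Answer: REJECT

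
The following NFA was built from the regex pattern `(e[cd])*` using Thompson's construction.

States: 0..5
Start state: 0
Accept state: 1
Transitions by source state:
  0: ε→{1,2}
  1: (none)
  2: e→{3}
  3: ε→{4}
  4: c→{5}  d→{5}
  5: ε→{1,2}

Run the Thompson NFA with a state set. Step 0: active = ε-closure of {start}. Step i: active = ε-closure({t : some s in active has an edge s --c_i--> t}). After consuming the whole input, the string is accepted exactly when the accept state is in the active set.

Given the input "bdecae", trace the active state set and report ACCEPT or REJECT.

start: ε-closure({0}) = {0,1,2}
'b' @ 1: {}  — state set empty
rest 'decae' ignored (set empty)
end set {} — state 1 not in

Answer: REJECT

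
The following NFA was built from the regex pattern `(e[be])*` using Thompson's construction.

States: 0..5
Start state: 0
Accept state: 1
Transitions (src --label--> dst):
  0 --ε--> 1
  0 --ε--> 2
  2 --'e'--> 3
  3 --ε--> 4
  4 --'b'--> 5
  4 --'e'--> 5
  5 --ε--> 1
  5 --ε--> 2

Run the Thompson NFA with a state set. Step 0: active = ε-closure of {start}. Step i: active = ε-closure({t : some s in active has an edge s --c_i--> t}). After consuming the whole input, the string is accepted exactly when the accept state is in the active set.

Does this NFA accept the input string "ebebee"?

initial (ε-close {0}): {0,1,2}
'e' @ 1: {3,4}
'b' @ 2: {1,2,5}  [accepting]
'e' @ 3: {3,4}
'b' @ 4: {1,2,5}  [accepting]
'e' @ 5: {3,4}
'e' @ 6: {1,2,5}  [accepting]
end set {1,2,5} — state 1 in

Answer: ACCEPT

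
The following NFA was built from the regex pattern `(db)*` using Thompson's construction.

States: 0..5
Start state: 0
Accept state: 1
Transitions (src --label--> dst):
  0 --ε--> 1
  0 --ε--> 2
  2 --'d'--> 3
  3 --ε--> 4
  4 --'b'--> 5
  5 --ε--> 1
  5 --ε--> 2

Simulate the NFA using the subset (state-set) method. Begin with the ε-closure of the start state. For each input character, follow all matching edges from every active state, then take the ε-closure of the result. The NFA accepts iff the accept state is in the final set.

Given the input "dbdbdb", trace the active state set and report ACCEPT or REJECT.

initial (ε-close {0}): {0,1,2}
'd' @ 1: {3,4}
'b' @ 2: {1,2,5}  (accept∈set)
'd' @ 3: {3,4}
'b' @ 4: {1,2,5}  (accept∈set)
'd' @ 5: {3,4}
'b' @ 6: {1,2,5}  (accept∈set)
end set {1,2,5} — state 1 in

Answer: ACCEPT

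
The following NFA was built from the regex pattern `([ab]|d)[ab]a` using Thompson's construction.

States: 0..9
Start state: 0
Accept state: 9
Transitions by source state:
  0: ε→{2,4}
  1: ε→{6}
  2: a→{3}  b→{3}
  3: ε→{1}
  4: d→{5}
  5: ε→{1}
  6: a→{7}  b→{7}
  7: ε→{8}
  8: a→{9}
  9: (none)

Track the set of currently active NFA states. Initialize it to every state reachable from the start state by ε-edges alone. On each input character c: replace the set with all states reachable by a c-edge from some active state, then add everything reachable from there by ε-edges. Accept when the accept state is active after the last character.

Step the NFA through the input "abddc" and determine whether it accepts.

S₀ = ε-closure({0}) = {0,2,4}
'a' @ 1: {1,3,6}
'b' @ 2: {7,8}
'd' @ 3: {}  — dead — no transitions
rest 'dc' ignored (set empty)
after full input: {}  (accept=9 not in)

Answer: REJECT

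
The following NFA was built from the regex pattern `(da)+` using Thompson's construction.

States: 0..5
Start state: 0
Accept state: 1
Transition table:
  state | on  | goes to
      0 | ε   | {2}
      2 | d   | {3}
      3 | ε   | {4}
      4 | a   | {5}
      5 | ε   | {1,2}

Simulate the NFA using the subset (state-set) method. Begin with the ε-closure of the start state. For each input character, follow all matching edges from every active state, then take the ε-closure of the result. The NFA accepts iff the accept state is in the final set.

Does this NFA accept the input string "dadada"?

Answer: ACCEPT

Derivation:
start: ε-closure({0}) = {0,2}
'd' @ 1: {3,4}
'a' @ 2: {1,2,5}  (accept∈set)
'd' @ 3: {3,4}
'a' @ 4: {1,2,5}  (accept∈set)
'd' @ 5: {3,4}
'a' @ 6: {1,2,5}  (accept∈set)
final: {1,2,5}; accept 1 in set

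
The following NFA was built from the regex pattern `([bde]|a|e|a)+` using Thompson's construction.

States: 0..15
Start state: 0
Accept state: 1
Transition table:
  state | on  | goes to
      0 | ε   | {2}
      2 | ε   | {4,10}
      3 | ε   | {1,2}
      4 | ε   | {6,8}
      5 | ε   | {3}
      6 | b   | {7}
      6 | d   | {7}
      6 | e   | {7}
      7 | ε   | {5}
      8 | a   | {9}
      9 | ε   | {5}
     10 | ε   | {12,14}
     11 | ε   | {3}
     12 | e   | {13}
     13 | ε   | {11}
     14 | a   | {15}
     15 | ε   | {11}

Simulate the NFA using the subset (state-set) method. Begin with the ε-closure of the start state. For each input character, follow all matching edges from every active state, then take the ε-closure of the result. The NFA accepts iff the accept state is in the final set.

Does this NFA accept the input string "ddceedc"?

S₀ = ε-closure({0}) = {0,2,4,6,8,10,12,14}
'd' @ 1: {1,2,3,4,5,6,7,8,10,12,14}  ✓accept
'd' @ 2: {1,2,3,4,5,6,7,8,10,12,14}  ✓accept
'c' @ 3: {}  — state set empty
rest 'eedc' ignored (set empty)
after full input: {}  (accept=1 not in)

Answer: REJECT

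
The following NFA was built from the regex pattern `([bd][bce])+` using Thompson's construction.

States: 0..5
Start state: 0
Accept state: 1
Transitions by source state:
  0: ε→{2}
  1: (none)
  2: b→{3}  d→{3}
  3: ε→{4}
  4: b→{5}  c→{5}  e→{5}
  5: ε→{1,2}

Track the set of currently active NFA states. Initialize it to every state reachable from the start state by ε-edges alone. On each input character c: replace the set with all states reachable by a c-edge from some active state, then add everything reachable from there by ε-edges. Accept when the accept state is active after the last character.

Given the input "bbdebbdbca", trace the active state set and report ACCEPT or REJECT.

Answer: REJECT

Derivation:
initial (ε-close {0}): {0,2}
'b' @ 1: {3,4}
'b' @ 2: {1,2,5}  ✓accept
'd' @ 3: {3,4}
'e' @ 4: {1,2,5}  ✓accept
'b' @ 5: {3,4}
'b' @ 6: {1,2,5}  ✓accept
'd' @ 7: {3,4}
'b' @ 8: {1,2,5}  ✓accept
'c' @ 9: {}  — state set empty
rest 'a' ignored (set empty)
after full input: {}  (accept=1 not in)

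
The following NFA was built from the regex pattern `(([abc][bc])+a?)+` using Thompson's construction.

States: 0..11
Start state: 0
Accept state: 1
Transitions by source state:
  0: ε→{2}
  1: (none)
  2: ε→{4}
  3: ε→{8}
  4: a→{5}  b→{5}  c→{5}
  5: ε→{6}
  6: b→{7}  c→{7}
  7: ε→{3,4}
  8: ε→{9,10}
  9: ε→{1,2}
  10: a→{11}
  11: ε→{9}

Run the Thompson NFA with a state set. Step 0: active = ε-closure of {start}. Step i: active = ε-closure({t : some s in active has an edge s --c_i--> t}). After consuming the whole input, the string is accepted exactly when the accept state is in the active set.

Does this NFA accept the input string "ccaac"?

S₀ = ε-closure({0}) = {0,2,4}
'c' @ 1: {5,6}
'c' @ 2: {1,2,3,4,7,8,9,10}  (accept∈set)
'a' @ 3: {1,2,4,5,6,9,11}  (accept∈set)
'a' @ 4: {5,6}
'c' @ 5: {1,2,3,4,7,8,9,10}  (accept∈set)
final: {1,2,3,4,7,8,9,10}; accept 1 in set

Answer: ACCEPT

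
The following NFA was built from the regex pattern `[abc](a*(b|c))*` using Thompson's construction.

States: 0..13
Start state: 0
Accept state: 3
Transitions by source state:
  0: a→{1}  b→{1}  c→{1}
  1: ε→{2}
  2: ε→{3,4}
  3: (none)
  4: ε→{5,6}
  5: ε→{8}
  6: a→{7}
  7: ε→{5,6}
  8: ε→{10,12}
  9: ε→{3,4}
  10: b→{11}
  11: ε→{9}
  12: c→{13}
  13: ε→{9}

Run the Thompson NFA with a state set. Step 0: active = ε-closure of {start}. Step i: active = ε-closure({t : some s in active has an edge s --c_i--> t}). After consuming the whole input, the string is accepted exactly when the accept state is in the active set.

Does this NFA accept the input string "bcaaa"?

start: ε-closure({0}) = {0}
'b' @ 1: {1,2,3,4,5,6,8,10,12}  (accept∈set)
'c' @ 2: {3,4,5,6,8,9,10,12,13}  (accept∈set)
'a' @ 3: {5,6,7,8,10,12}
'a' @ 4: {5,6,7,8,10,12}
'a' @ 5: {5,6,7,8,10,12}
final: {5,6,7,8,10,12}; accept 3 not in set

Answer: REJECT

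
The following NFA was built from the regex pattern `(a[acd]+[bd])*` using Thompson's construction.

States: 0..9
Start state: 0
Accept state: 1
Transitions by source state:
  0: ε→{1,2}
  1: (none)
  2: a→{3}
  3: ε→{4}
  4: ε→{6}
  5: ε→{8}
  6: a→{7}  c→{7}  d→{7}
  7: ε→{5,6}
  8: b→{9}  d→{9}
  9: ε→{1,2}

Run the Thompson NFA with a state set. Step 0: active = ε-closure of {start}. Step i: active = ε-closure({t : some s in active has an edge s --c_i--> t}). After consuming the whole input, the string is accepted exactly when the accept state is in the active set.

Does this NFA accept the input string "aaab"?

S₀ = ε-closure({0}) = {0,1,2}
'a' @ 1: {3,4,6}
'a' @ 2: {5,6,7,8}
'a' @ 3: {5,6,7,8}
'b' @ 4: {1,2,9}  (accept∈set)
final: {1,2,9}; accept 1 in set

Answer: ACCEPT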